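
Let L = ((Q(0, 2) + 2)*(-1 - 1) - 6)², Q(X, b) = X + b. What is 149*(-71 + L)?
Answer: 18625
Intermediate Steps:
L = 196 (L = (((0 + 2) + 2)*(-1 - 1) - 6)² = ((2 + 2)*(-2) - 6)² = (4*(-2) - 6)² = (-8 - 6)² = (-14)² = 196)
149*(-71 + L) = 149*(-71 + 196) = 149*125 = 18625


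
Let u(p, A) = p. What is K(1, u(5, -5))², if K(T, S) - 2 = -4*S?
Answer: 324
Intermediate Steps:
K(T, S) = 2 - 4*S
K(1, u(5, -5))² = (2 - 4*5)² = (2 - 20)² = (-18)² = 324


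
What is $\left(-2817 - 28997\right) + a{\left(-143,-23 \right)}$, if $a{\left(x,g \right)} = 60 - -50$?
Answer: $-31704$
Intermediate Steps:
$a{\left(x,g \right)} = 110$ ($a{\left(x,g \right)} = 60 + 50 = 110$)
$\left(-2817 - 28997\right) + a{\left(-143,-23 \right)} = \left(-2817 - 28997\right) + 110 = -31814 + 110 = -31704$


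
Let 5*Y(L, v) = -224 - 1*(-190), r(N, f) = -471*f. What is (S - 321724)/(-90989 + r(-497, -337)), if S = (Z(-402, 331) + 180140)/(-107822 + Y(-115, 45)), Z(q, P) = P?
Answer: -173456466611/36520536272 ≈ -4.7496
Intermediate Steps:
Y(L, v) = -34/5 (Y(L, v) = (-224 - 1*(-190))/5 = (-224 + 190)/5 = (1/5)*(-34) = -34/5)
S = -902355/539144 (S = (331 + 180140)/(-107822 - 34/5) = 180471/(-539144/5) = 180471*(-5/539144) = -902355/539144 ≈ -1.6737)
(S - 321724)/(-90989 + r(-497, -337)) = (-902355/539144 - 321724)/(-90989 - 471*(-337)) = -173456466611/(539144*(-90989 + 158727)) = -173456466611/539144/67738 = -173456466611/539144*1/67738 = -173456466611/36520536272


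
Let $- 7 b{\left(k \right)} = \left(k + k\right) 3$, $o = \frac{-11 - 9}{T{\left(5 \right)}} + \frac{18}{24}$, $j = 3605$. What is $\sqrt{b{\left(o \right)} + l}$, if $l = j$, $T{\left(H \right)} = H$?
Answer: $\frac{\sqrt{707126}}{14} \approx 60.065$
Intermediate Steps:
$l = 3605$
$o = - \frac{13}{4}$ ($o = \frac{-11 - 9}{5} + \frac{18}{24} = \left(-20\right) \frac{1}{5} + 18 \cdot \frac{1}{24} = -4 + \frac{3}{4} = - \frac{13}{4} \approx -3.25$)
$b{\left(k \right)} = - \frac{6 k}{7}$ ($b{\left(k \right)} = - \frac{\left(k + k\right) 3}{7} = - \frac{2 k 3}{7} = - \frac{6 k}{7}$)
$\sqrt{b{\left(o \right)} + l} = \sqrt{\left(- \frac{6}{7}\right) \left(- \frac{13}{4}\right) + 3605} = \sqrt{\frac{39}{14} + 3605} = \sqrt{\frac{50509}{14}} = \frac{\sqrt{707126}}{14}$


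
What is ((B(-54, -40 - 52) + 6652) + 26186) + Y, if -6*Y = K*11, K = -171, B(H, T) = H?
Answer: 66195/2 ≈ 33098.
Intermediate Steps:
Y = 627/2 (Y = -(-57)*11/2 = -⅙*(-1881) = 627/2 ≈ 313.50)
((B(-54, -40 - 52) + 6652) + 26186) + Y = ((-54 + 6652) + 26186) + 627/2 = (6598 + 26186) + 627/2 = 32784 + 627/2 = 66195/2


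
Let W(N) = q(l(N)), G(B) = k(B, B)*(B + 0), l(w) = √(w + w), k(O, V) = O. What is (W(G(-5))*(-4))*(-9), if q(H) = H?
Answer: 180*√2 ≈ 254.56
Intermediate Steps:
l(w) = √2*√w (l(w) = √(2*w) = √2*√w)
G(B) = B² (G(B) = B*(B + 0) = B*B = B²)
W(N) = √2*√N
(W(G(-5))*(-4))*(-9) = ((√2*√((-5)²))*(-4))*(-9) = ((√2*√25)*(-4))*(-9) = ((√2*5)*(-4))*(-9) = ((5*√2)*(-4))*(-9) = -20*√2*(-9) = 180*√2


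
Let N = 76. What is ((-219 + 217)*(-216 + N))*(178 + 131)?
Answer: 86520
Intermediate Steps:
((-219 + 217)*(-216 + N))*(178 + 131) = ((-219 + 217)*(-216 + 76))*(178 + 131) = -2*(-140)*309 = 280*309 = 86520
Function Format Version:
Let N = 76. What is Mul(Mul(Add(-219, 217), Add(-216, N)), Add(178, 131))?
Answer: 86520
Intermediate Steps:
Mul(Mul(Add(-219, 217), Add(-216, N)), Add(178, 131)) = Mul(Mul(Add(-219, 217), Add(-216, 76)), Add(178, 131)) = Mul(Mul(-2, -140), 309) = Mul(280, 309) = 86520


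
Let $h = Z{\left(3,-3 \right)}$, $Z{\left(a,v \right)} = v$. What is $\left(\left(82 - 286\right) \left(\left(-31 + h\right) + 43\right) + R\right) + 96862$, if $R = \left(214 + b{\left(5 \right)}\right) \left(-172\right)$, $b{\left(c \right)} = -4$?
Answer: $58906$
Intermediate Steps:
$h = -3$
$R = -36120$ ($R = \left(214 - 4\right) \left(-172\right) = 210 \left(-172\right) = -36120$)
$\left(\left(82 - 286\right) \left(\left(-31 + h\right) + 43\right) + R\right) + 96862 = \left(\left(82 - 286\right) \left(\left(-31 - 3\right) + 43\right) - 36120\right) + 96862 = \left(- 204 \left(-34 + 43\right) - 36120\right) + 96862 = \left(\left(-204\right) 9 - 36120\right) + 96862 = \left(-1836 - 36120\right) + 96862 = -37956 + 96862 = 58906$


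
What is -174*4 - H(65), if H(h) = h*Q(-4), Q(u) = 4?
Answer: -956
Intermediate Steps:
H(h) = 4*h (H(h) = h*4 = 4*h)
-174*4 - H(65) = -174*4 - 4*65 = -696 - 1*260 = -696 - 260 = -956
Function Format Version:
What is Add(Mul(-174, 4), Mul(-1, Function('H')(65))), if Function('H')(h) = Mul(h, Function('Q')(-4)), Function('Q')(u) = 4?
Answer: -956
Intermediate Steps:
Function('H')(h) = Mul(4, h) (Function('H')(h) = Mul(h, 4) = Mul(4, h))
Add(Mul(-174, 4), Mul(-1, Function('H')(65))) = Add(Mul(-174, 4), Mul(-1, Mul(4, 65))) = Add(-696, Mul(-1, 260)) = Add(-696, -260) = -956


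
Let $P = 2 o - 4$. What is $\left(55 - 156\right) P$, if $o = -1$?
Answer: $606$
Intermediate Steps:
$P = -6$ ($P = 2 \left(-1\right) - 4 = -2 - 4 = -6$)
$\left(55 - 156\right) P = \left(55 - 156\right) \left(-6\right) = \left(-101\right) \left(-6\right) = 606$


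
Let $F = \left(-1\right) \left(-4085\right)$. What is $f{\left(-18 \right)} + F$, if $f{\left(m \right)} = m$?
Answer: $4067$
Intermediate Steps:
$F = 4085$
$f{\left(-18 \right)} + F = -18 + 4085 = 4067$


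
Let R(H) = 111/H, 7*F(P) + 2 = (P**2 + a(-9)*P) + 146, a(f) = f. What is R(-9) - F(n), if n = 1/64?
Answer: -2828611/86016 ≈ -32.885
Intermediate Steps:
n = 1/64 ≈ 0.015625
F(P) = 144/7 - 9*P/7 + P**2/7 (F(P) = -2/7 + ((P**2 - 9*P) + 146)/7 = -2/7 + (146 + P**2 - 9*P)/7 = -2/7 + (146/7 - 9*P/7 + P**2/7) = 144/7 - 9*P/7 + P**2/7)
R(-9) - F(n) = 111/(-9) - (144/7 - 9/7*1/64 + (1/64)**2/7) = 111*(-1/9) - (144/7 - 9/448 + (1/7)*(1/4096)) = -37/3 - (144/7 - 9/448 + 1/28672) = -37/3 - 1*589249/28672 = -37/3 - 589249/28672 = -2828611/86016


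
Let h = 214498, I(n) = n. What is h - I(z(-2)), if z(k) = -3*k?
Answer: 214492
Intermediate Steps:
h - I(z(-2)) = 214498 - (-3)*(-2) = 214498 - 1*6 = 214498 - 6 = 214492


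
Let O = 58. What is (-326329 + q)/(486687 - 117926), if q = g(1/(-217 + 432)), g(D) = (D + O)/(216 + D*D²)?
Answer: -700526298535354/791615182697761 ≈ -0.88493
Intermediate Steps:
g(D) = (58 + D)/(216 + D³) (g(D) = (D + 58)/(216 + D*D²) = (58 + D)/(216 + D³))
q = 576471975/2146689001 (q = (58 + 1/(-217 + 432))/(216 + (1/(-217 + 432))³) = (58 + 1/215)/(216 + (1/215)³) = (12471/215)/(216 + 1/9938375) = (12471/215)/(2146689001/9938375) = (9938375/2146689001)*(12471/215) = 576471975/2146689001 ≈ 0.26854)
(-326329 + q)/(486687 - 117926) = (-326329 + 576471975/2146689001)/(486687 - 117926) = -700526298535354/2146689001/368761 = -700526298535354/2146689001*1/368761 = -700526298535354/791615182697761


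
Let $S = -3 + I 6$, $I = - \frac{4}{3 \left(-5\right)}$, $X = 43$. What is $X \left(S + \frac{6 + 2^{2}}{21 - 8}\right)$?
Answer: $- \frac{1763}{65} \approx -27.123$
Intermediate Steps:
$I = \frac{4}{15}$ ($I = - \frac{4}{-15} = \left(-4\right) \left(- \frac{1}{15}\right) = \frac{4}{15} \approx 0.26667$)
$S = - \frac{7}{5}$ ($S = -3 + \frac{4}{15} \cdot 6 = -3 + \frac{8}{5} = - \frac{7}{5} \approx -1.4$)
$X \left(S + \frac{6 + 2^{2}}{21 - 8}\right) = 43 \left(- \frac{7}{5} + \frac{6 + 2^{2}}{21 - 8}\right) = 43 \left(- \frac{7}{5} + \frac{6 + 4}{13}\right) = 43 \left(- \frac{7}{5} + 10 \cdot \frac{1}{13}\right) = 43 \left(- \frac{7}{5} + \frac{10}{13}\right) = 43 \left(- \frac{41}{65}\right) = - \frac{1763}{65}$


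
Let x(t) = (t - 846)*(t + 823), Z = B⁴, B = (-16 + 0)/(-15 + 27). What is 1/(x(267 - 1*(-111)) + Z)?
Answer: -81/45527252 ≈ -1.7792e-6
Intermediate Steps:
B = -4/3 (B = -16/12 = -16*1/12 = -4/3 ≈ -1.3333)
Z = 256/81 (Z = (-4/3)⁴ = 256/81 ≈ 3.1605)
x(t) = (-846 + t)*(823 + t)
1/(x(267 - 1*(-111)) + Z) = 1/((-696258 + (267 - 1*(-111))² - 23*(267 - 1*(-111))) + 256/81) = 1/((-696258 + (267 + 111)² - 23*(267 + 111)) + 256/81) = 1/((-696258 + 378² - 23*378) + 256/81) = 1/((-696258 + 142884 - 8694) + 256/81) = 1/(-562068 + 256/81) = 1/(-45527252/81) = -81/45527252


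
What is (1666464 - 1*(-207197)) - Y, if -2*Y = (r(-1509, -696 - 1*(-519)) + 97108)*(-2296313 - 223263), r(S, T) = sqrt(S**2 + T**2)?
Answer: -122333619443 - 3779364*sqrt(256490) ≈ -1.2425e+11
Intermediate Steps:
Y = 122335493104 + 3779364*sqrt(256490) (Y = -(sqrt((-1509)**2 + (-696 - 1*(-519))**2) + 97108)*(-2296313 - 223263)/2 = -(sqrt(2277081 + (-696 + 519)**2) + 97108)*(-2519576)/2 = -(sqrt(2277081 + (-177)**2) + 97108)*(-2519576)/2 = -(sqrt(2277081 + 31329) + 97108)*(-2519576)/2 = -(sqrt(2308410) + 97108)*(-2519576)/2 = -(3*sqrt(256490) + 97108)*(-2519576)/2 = -(97108 + 3*sqrt(256490))*(-2519576)/2 = -(-244670986208 - 7558728*sqrt(256490))/2 = 122335493104 + 3779364*sqrt(256490) ≈ 1.2425e+11)
(1666464 - 1*(-207197)) - Y = (1666464 - 1*(-207197)) - (122335493104 + 3779364*sqrt(256490)) = (1666464 + 207197) + (-122335493104 - 3779364*sqrt(256490)) = 1873661 + (-122335493104 - 3779364*sqrt(256490)) = -122333619443 - 3779364*sqrt(256490)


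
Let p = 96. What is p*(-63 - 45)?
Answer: -10368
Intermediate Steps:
p*(-63 - 45) = 96*(-63 - 45) = 96*(-108) = -10368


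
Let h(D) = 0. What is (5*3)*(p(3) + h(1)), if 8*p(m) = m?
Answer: 45/8 ≈ 5.6250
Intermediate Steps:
p(m) = m/8
(5*3)*(p(3) + h(1)) = (5*3)*((⅛)*3 + 0) = 15*(3/8 + 0) = 15*(3/8) = 45/8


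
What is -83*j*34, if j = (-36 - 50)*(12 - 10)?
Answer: 485384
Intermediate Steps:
j = -172 (j = -86*2 = -172)
-83*j*34 = -83*(-172)*34 = 14276*34 = 485384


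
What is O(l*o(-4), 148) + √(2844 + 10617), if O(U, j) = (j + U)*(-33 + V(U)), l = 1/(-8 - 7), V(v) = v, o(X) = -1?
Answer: -1097174/225 + √13461 ≈ -4760.3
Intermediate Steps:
l = -1/15 (l = 1/(-15) = -1/15 ≈ -0.066667)
O(U, j) = (-33 + U)*(U + j) (O(U, j) = (j + U)*(-33 + U) = (U + j)*(-33 + U) = (-33 + U)*(U + j))
O(l*o(-4), 148) + √(2844 + 10617) = ((-1/15*(-1))² - (-11)*(-1)/5 - 33*148 - 1/15*(-1)*148) + √(2844 + 10617) = ((1/15)² - 33*1/15 - 4884 + (1/15)*148) + √13461 = (1/225 - 11/5 - 4884 + 148/15) + √13461 = -1097174/225 + √13461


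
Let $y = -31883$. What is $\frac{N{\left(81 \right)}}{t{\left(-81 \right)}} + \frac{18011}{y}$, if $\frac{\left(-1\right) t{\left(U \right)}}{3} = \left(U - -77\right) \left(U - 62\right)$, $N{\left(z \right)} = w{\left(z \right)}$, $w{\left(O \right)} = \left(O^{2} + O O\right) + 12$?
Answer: $- \frac{6813003}{828958} \approx -8.2188$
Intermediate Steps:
$w{\left(O \right)} = 12 + 2 O^{2}$ ($w{\left(O \right)} = \left(O^{2} + O^{2}\right) + 12 = 2 O^{2} + 12 = 12 + 2 O^{2}$)
$N{\left(z \right)} = 12 + 2 z^{2}$
$t{\left(U \right)} = - 3 \left(-62 + U\right) \left(77 + U\right)$ ($t{\left(U \right)} = - 3 \left(U - -77\right) \left(U - 62\right) = - 3 \left(U + 77\right) \left(-62 + U\right) = - 3 \left(77 + U\right) \left(-62 + U\right) = - 3 \left(-62 + U\right) \left(77 + U\right)$)
$\frac{N{\left(81 \right)}}{t{\left(-81 \right)}} + \frac{18011}{y} = \frac{12 + 2 \cdot 81^{2}}{14322 - -3645 - 3 \left(-81\right)^{2}} + \frac{18011}{-31883} = \frac{12 + 2 \cdot 6561}{14322 + 3645 - 19683} + 18011 \left(- \frac{1}{31883}\right) = \frac{12 + 13122}{14322 + 3645 - 19683} - \frac{18011}{31883} = \frac{13134}{-1716} - \frac{18011}{31883} = 13134 \left(- \frac{1}{1716}\right) - \frac{18011}{31883} = - \frac{199}{26} - \frac{18011}{31883} = - \frac{6813003}{828958}$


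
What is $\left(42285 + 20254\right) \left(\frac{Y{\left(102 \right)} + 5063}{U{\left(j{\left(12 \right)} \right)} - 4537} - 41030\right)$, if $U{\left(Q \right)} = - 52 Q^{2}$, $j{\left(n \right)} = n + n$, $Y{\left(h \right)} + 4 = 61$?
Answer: $- \frac{88498237837810}{34489} \approx -2.566 \cdot 10^{9}$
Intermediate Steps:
$Y{\left(h \right)} = 57$ ($Y{\left(h \right)} = -4 + 61 = 57$)
$j{\left(n \right)} = 2 n$
$\left(42285 + 20254\right) \left(\frac{Y{\left(102 \right)} + 5063}{U{\left(j{\left(12 \right)} \right)} - 4537} - 41030\right) = \left(42285 + 20254\right) \left(\frac{57 + 5063}{- 52 \left(2 \cdot 12\right)^{2} - 4537} - 41030\right) = 62539 \left(\frac{5120}{- 52 \cdot 24^{2} - 4537} - 41030\right) = 62539 \left(\frac{5120}{\left(-52\right) 576 - 4537} - 41030\right) = 62539 \left(\frac{5120}{-29952 - 4537} - 41030\right) = 62539 \left(\frac{5120}{-34489} - 41030\right) = 62539 \left(5120 \left(- \frac{1}{34489}\right) - 41030\right) = 62539 \left(- \frac{5120}{34489} - 41030\right) = 62539 \left(- \frac{1415088790}{34489}\right) = - \frac{88498237837810}{34489}$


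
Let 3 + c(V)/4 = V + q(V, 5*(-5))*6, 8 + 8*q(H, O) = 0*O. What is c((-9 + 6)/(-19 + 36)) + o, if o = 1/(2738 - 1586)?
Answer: -718831/19584 ≈ -36.705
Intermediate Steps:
q(H, O) = -1 (q(H, O) = -1 + (0*O)/8 = -1 + (1/8)*0 = -1 + 0 = -1)
c(V) = -36 + 4*V (c(V) = -12 + 4*(V - 1*6) = -12 + 4*(V - 6) = -12 + 4*(-6 + V) = -12 + (-24 + 4*V) = -36 + 4*V)
o = 1/1152 ≈ 0.00086806
c((-9 + 6)/(-19 + 36)) + o = (-36 + 4*((-9 + 6)/(-19 + 36))) + 1/1152 = (-36 + 4*(-3/17)) + 1/1152 = (-36 - 12/17) + 1/1152 = -624/17 + 1/1152 = -718831/19584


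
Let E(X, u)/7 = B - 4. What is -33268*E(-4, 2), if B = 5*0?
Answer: 931504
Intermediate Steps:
B = 0
E(X, u) = -28 (E(X, u) = 7*(0 - 4) = 7*(-4) = -28)
-33268*E(-4, 2) = -33268*(-28) = 931504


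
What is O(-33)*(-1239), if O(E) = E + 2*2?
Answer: 35931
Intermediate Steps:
O(E) = 4 + E (O(E) = E + 4 = 4 + E)
O(-33)*(-1239) = (4 - 33)*(-1239) = -29*(-1239) = 35931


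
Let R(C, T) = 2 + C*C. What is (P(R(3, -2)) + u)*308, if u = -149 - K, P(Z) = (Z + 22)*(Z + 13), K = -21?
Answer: 204512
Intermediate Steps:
R(C, T) = 2 + C²
P(Z) = (13 + Z)*(22 + Z) (P(Z) = (22 + Z)*(13 + Z) = (13 + Z)*(22 + Z))
u = -128 (u = -149 - 1*(-21) = -149 + 21 = -128)
(P(R(3, -2)) + u)*308 = ((286 + (2 + 3²)² + 35*(2 + 3²)) - 128)*308 = ((286 + (2 + 9)² + 35*(2 + 9)) - 128)*308 = ((286 + 11² + 35*11) - 128)*308 = ((286 + 121 + 385) - 128)*308 = (792 - 128)*308 = 664*308 = 204512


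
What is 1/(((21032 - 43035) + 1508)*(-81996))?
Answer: 1/1680508020 ≈ 5.9506e-10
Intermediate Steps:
1/(((21032 - 43035) + 1508)*(-81996)) = -1/81996/(-22003 + 1508) = -1/81996/(-20495) = -1/20495*(-1/81996) = 1/1680508020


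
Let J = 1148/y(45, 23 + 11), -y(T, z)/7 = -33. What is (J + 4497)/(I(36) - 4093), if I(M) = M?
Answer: -148565/133881 ≈ -1.1097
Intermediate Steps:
y(T, z) = 231 (y(T, z) = -7*(-33) = 231)
J = 164/33 (J = 1148/231 = 1148*(1/231) = 164/33 ≈ 4.9697)
(J + 4497)/(I(36) - 4093) = (164/33 + 4497)/(36 - 4093) = (148565/33)/(-4057) = (148565/33)*(-1/4057) = -148565/133881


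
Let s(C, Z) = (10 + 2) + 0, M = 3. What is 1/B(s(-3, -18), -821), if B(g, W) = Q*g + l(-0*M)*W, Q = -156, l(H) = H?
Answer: -1/1872 ≈ -0.00053419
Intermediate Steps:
s(C, Z) = 12 (s(C, Z) = 12 + 0 = 12)
B(g, W) = -156*g (B(g, W) = -156*g + (-0*3)*W = -156*g + (-1*0)*W = -156*g + 0*W = -156*g + 0 = -156*g)
1/B(s(-3, -18), -821) = 1/(-156*12) = 1/(-1872) = -1/1872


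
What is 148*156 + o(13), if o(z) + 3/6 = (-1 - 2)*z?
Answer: 46097/2 ≈ 23049.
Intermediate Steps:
o(z) = -½ - 3*z (o(z) = -½ + (-1 - 2)*z = -½ - 3*z)
148*156 + o(13) = 148*156 + (-½ - 3*13) = 23088 + (-½ - 39) = 23088 - 79/2 = 46097/2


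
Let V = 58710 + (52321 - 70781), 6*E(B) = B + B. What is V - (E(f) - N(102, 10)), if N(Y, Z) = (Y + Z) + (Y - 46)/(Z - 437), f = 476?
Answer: 7357186/183 ≈ 40203.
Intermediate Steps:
E(B) = B/3 (E(B) = (B + B)/6 = (2*B)/6 = B/3)
N(Y, Z) = Y + Z + (-46 + Y)/(-437 + Z) (N(Y, Z) = (Y + Z) + (-46 + Y)/(-437 + Z) = Y + Z + (-46 + Y)/(-437 + Z))
V = 40250 (V = 58710 - 18460 = 40250)
V - (E(f) - N(102, 10)) = 40250 - ((⅓)*476 - (-46 + 10² - 437*10 - 436*102 + 102*10)/(-437 + 10)) = 40250 - (476/3 - (-46 + 100 - 4370 - 44472 + 1020)/(-427)) = 40250 - (476/3 - (-1)*(-47768)/427) = 40250 - (476/3 - 1*6824/61) = 40250 - (476/3 - 6824/61) = 40250 - 1*8564/183 = 40250 - 8564/183 = 7357186/183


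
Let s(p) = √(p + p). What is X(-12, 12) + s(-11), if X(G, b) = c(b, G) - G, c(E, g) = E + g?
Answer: 12 + I*√22 ≈ 12.0 + 4.6904*I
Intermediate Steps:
s(p) = √2*√p (s(p) = √(2*p) = √2*√p)
X(G, b) = b (X(G, b) = (b + G) - G = (G + b) - G = b)
X(-12, 12) + s(-11) = 12 + √2*√(-11) = 12 + √2*(I*√11) = 12 + I*√22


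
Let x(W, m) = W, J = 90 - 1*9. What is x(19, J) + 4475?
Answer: 4494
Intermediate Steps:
J = 81 (J = 90 - 9 = 81)
x(19, J) + 4475 = 19 + 4475 = 4494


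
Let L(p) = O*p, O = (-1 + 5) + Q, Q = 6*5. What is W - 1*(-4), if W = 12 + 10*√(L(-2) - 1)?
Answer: 16 + 10*I*√69 ≈ 16.0 + 83.066*I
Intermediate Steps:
Q = 30
O = 34 (O = (-1 + 5) + 30 = 4 + 30 = 34)
L(p) = 34*p
W = 12 + 10*I*√69 (W = 12 + 10*√(34*(-2) - 1) = 12 + 10*√(-68 - 1) = 12 + 10*√(-69) = 12 + 10*(I*√69) = 12 + 10*I*√69 ≈ 12.0 + 83.066*I)
W - 1*(-4) = (12 + 10*I*√69) - 1*(-4) = (12 + 10*I*√69) + 4 = 16 + 10*I*√69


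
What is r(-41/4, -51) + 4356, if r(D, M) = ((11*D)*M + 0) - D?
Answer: 20233/2 ≈ 10117.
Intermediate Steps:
r(D, M) = -D + 11*D*M (r(D, M) = (11*D*M + 0) - D = 11*D*M - D = -D + 11*D*M)
r(-41/4, -51) + 4356 = (-41/4)*(-1 + 11*(-51)) + 4356 = (-41*1/4)*(-1 - 561) + 4356 = -41/4*(-562) + 4356 = 11521/2 + 4356 = 20233/2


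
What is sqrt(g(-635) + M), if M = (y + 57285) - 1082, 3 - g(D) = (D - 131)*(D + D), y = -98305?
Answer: I*sqrt(1014919) ≈ 1007.4*I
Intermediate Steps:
g(D) = 3 - 2*D*(-131 + D) (g(D) = 3 - (D - 131)*(D + D) = 3 - (-131 + D)*2*D = 3 - 2*D*(-131 + D))
M = -42102 (M = (-98305 + 57285) - 1082 = -41020 - 1082 = -42102)
sqrt(g(-635) + M) = sqrt((3 - 2*(-635)**2 + 262*(-635)) - 42102) = sqrt((3 - 2*403225 - 166370) - 42102) = sqrt((3 - 806450 - 166370) - 42102) = sqrt(-972817 - 42102) = sqrt(-1014919) = I*sqrt(1014919)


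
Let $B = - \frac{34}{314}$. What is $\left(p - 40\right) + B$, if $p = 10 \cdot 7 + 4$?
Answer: $\frac{5321}{157} \approx 33.892$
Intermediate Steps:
$B = - \frac{17}{157}$ ($B = \left(-34\right) \frac{1}{314} = - \frac{17}{157} \approx -0.10828$)
$p = 74$ ($p = 70 + 4 = 74$)
$\left(p - 40\right) + B = \left(74 - 40\right) - \frac{17}{157} = 34 - \frac{17}{157} = \frac{5321}{157}$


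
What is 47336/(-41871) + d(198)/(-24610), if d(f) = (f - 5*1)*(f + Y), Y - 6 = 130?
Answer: -1932013681/515222655 ≈ -3.7499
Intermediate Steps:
Y = 136 (Y = 6 + 130 = 136)
d(f) = (-5 + f)*(136 + f) (d(f) = (f - 5*1)*(f + 136) = (f - 5)*(136 + f) = (-5 + f)*(136 + f))
47336/(-41871) + d(198)/(-24610) = 47336/(-41871) + (-680 + 198² + 131*198)/(-24610) = 47336*(-1/41871) + (-680 + 39204 + 25938)*(-1/24610) = -47336/41871 + 64462*(-1/24610) = -47336/41871 - 32231/12305 = -1932013681/515222655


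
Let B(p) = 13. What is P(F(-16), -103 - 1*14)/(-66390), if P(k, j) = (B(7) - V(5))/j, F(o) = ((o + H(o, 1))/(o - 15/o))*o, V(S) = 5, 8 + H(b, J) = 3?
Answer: 4/3883815 ≈ 1.0299e-6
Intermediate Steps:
H(b, J) = -5 (H(b, J) = -8 + 3 = -5)
F(o) = o*(-5 + o)/(o - 15/o) (F(o) = ((o - 5)/(o - 15/o))*o = ((-5 + o)/(o - 15/o))*o = o*(-5 + o)/(o - 15/o))
P(k, j) = 8/j (P(k, j) = (13 - 1*5)/j = (13 - 5)/j = 8/j)
P(F(-16), -103 - 1*14)/(-66390) = (8/(-103 - 1*14))/(-66390) = (8/(-103 - 14))*(-1/66390) = (8/(-117))*(-1/66390) = (8*(-1/117))*(-1/66390) = -8/117*(-1/66390) = 4/3883815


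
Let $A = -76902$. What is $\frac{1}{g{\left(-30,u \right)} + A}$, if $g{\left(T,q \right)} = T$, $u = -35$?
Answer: $- \frac{1}{76932} \approx -1.2998 \cdot 10^{-5}$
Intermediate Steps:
$\frac{1}{g{\left(-30,u \right)} + A} = \frac{1}{-30 - 76902} = \frac{1}{-76932} = - \frac{1}{76932}$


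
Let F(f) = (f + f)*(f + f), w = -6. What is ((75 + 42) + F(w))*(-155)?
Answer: -40455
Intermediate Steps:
F(f) = 4*f² (F(f) = (2*f)*(2*f) = 4*f²)
((75 + 42) + F(w))*(-155) = ((75 + 42) + 4*(-6)²)*(-155) = (117 + 4*36)*(-155) = (117 + 144)*(-155) = 261*(-155) = -40455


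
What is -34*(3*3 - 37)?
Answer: 952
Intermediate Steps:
-34*(3*3 - 37) = -34*(9 - 37) = -34*(-28) = 952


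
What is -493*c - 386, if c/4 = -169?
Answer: 332882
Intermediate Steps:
c = -676 (c = 4*(-169) = -676)
-493*c - 386 = -493*(-676) - 386 = 333268 - 386 = 332882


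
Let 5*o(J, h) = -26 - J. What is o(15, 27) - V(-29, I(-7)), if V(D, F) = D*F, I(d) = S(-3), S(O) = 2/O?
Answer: -413/15 ≈ -27.533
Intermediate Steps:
o(J, h) = -26/5 - J/5 (o(J, h) = (-26 - J)/5 = -26/5 - J/5)
I(d) = -2/3 (I(d) = 2/(-3) = 2*(-1/3) = -2/3)
o(15, 27) - V(-29, I(-7)) = (-26/5 - 1/5*15) - (-29)*(-2)/3 = (-26/5 - 3) - 1*58/3 = -41/5 - 58/3 = -413/15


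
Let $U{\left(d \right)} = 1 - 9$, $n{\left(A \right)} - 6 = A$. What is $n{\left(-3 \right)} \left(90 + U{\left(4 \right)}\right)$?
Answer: $246$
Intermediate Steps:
$n{\left(A \right)} = 6 + A$
$U{\left(d \right)} = -8$ ($U{\left(d \right)} = 1 - 9 = -8$)
$n{\left(-3 \right)} \left(90 + U{\left(4 \right)}\right) = \left(6 - 3\right) \left(90 - 8\right) = 3 \cdot 82 = 246$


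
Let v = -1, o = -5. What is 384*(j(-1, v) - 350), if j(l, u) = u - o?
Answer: -132864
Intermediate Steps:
j(l, u) = 5 + u (j(l, u) = u - 1*(-5) = u + 5 = 5 + u)
384*(j(-1, v) - 350) = 384*((5 - 1) - 350) = 384*(4 - 350) = 384*(-346) = -132864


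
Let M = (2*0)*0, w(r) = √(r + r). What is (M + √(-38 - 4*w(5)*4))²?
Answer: -38 - 16*√10 ≈ -88.596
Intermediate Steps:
w(r) = √2*√r (w(r) = √(2*r) = √2*√r)
M = 0 (M = 0*0 = 0)
(M + √(-38 - 4*w(5)*4))² = (0 + √(-38 - 4*√2*√5*4))² = (0 + √(-38 - 4*√10*4))² = (0 + √(-38 - 16*√10))² = (√(-38 - 16*√10))² = -38 - 16*√10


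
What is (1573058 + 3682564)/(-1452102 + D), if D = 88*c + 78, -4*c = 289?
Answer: -2627811/729191 ≈ -3.6037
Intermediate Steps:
c = -289/4 (c = -1/4*289 = -289/4 ≈ -72.250)
D = -6280 (D = 88*(-289/4) + 78 = -6358 + 78 = -6280)
(1573058 + 3682564)/(-1452102 + D) = (1573058 + 3682564)/(-1452102 - 6280) = 5255622/(-1458382) = 5255622*(-1/1458382) = -2627811/729191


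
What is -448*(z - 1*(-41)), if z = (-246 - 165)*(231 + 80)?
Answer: 57245440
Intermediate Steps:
z = -127821 (z = -411*311 = -127821)
-448*(z - 1*(-41)) = -448*(-127821 - 1*(-41)) = -448*(-127821 + 41) = -448*(-127780) = 57245440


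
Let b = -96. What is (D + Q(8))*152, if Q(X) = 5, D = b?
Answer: -13832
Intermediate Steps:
D = -96
(D + Q(8))*152 = (-96 + 5)*152 = -91*152 = -13832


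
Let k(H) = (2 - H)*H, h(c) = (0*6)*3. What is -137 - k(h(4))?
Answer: -137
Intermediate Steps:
h(c) = 0 (h(c) = 0*3 = 0)
k(H) = H*(2 - H)
-137 - k(h(4)) = -137 - 0*(2 - 1*0) = -137 - 0*(2 + 0) = -137 - 0*2 = -137 - 1*0 = -137 + 0 = -137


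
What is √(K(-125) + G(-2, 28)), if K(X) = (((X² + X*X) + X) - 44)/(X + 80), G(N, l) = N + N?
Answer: I*√156305/15 ≈ 26.357*I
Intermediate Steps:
G(N, l) = 2*N
K(X) = (-44 + X + 2*X²)/(80 + X) (K(X) = (((X² + X²) + X) - 44)/(80 + X) = ((2*X² + X) - 44)/(80 + X) = ((X + 2*X²) - 44)/(80 + X) = (-44 + X + 2*X²)/(80 + X))
√(K(-125) + G(-2, 28)) = √((-44 - 125 + 2*(-125)²)/(80 - 125) + 2*(-2)) = √((-44 - 125 + 2*15625)/(-45) - 4) = √(-(-44 - 125 + 31250)/45 - 4) = √(-1/45*31081 - 4) = √(-31081/45 - 4) = √(-31261/45) = I*√156305/15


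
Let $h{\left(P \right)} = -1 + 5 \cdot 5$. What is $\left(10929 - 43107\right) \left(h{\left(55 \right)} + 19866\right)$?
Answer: $-640020420$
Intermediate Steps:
$h{\left(P \right)} = 24$ ($h{\left(P \right)} = -1 + 25 = 24$)
$\left(10929 - 43107\right) \left(h{\left(55 \right)} + 19866\right) = \left(10929 - 43107\right) \left(24 + 19866\right) = \left(-32178\right) 19890 = -640020420$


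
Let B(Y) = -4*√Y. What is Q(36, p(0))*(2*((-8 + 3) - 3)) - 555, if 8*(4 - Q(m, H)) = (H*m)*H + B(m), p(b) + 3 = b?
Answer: -19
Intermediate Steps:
p(b) = -3 + b
Q(m, H) = 4 + √m/2 - m*H²/8 (Q(m, H) = 4 - ((H*m)*H - 4*√m)/8 = 4 - (m*H² - 4*√m)/8 = 4 - (-4*√m + m*H²)/8 = 4 + (√m/2 - m*H²/8) = 4 + √m/2 - m*H²/8)
Q(36, p(0))*(2*((-8 + 3) - 3)) - 555 = (4 + √36/2 - ⅛*36*(-3 + 0)²)*(2*((-8 + 3) - 3)) - 555 = (4 + (½)*6 - ⅛*36*(-3)²)*(2*(-5 - 3)) - 555 = (4 + 3 - ⅛*36*9)*(2*(-8)) - 555 = (4 + 3 - 81/2)*(-16) - 555 = -67/2*(-16) - 555 = 536 - 555 = -19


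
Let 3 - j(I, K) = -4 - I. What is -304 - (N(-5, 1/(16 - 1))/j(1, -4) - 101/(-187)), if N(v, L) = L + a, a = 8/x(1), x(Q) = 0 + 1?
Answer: -6856507/22440 ≈ -305.55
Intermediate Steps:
x(Q) = 1
j(I, K) = 7 + I (j(I, K) = 3 - (-4 - I) = 3 + (4 + I) = 7 + I)
a = 8 (a = 8/1 = 8*1 = 8)
N(v, L) = 8 + L (N(v, L) = L + 8 = 8 + L)
-304 - (N(-5, 1/(16 - 1))/j(1, -4) - 101/(-187)) = -304 - ((8 + 1/(16 - 1))/(7 + 1) - 101/(-187)) = -304 - ((8 + 1/15)/8 - 101*(-1/187)) = -304 - ((8 + 1/15)*(⅛) + 101/187) = -304 - ((121/15)*(⅛) + 101/187) = -304 - (121/120 + 101/187) = -304 - 1*34747/22440 = -304 - 34747/22440 = -6856507/22440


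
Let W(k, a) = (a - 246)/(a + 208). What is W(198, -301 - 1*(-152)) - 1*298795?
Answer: -17629300/59 ≈ -2.9880e+5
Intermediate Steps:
W(k, a) = (-246 + a)/(208 + a)
W(198, -301 - 1*(-152)) - 1*298795 = (-246 + (-301 - 1*(-152)))/(208 + (-301 - 1*(-152))) - 1*298795 = (-246 + (-301 + 152))/(208 + (-301 + 152)) - 298795 = (-246 - 149)/(208 - 149) - 298795 = -395/59 - 298795 = -17629300/59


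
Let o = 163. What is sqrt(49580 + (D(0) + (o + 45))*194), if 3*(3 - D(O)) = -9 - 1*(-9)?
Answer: sqrt(90514) ≈ 300.86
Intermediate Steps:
D(O) = 3 (D(O) = 3 - (-9 - 1*(-9))/3 = 3 - (-9 + 9)/3 = 3 - 1/3*0 = 3 + 0 = 3)
sqrt(49580 + (D(0) + (o + 45))*194) = sqrt(49580 + (3 + (163 + 45))*194) = sqrt(49580 + (3 + 208)*194) = sqrt(49580 + 211*194) = sqrt(49580 + 40934) = sqrt(90514)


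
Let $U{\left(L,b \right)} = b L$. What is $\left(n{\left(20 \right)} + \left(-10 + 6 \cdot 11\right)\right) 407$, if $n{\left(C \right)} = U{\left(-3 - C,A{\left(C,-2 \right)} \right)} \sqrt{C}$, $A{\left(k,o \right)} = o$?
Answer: $22792 + 37444 \sqrt{5} \approx 1.0652 \cdot 10^{5}$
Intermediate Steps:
$U{\left(L,b \right)} = L b$
$n{\left(C \right)} = \sqrt{C} \left(6 + 2 C\right)$ ($n{\left(C \right)} = \left(-3 - C\right) \left(-2\right) \sqrt{C} = \left(6 + 2 C\right) \sqrt{C} = \sqrt{C} \left(6 + 2 C\right)$)
$\left(n{\left(20 \right)} + \left(-10 + 6 \cdot 11\right)\right) 407 = \left(2 \sqrt{20} \left(3 + 20\right) + \left(-10 + 6 \cdot 11\right)\right) 407 = \left(2 \cdot 2 \sqrt{5} \cdot 23 + \left(-10 + 66\right)\right) 407 = \left(92 \sqrt{5} + 56\right) 407 = \left(56 + 92 \sqrt{5}\right) 407 = 22792 + 37444 \sqrt{5}$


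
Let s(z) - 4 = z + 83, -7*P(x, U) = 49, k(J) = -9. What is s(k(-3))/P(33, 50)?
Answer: -78/7 ≈ -11.143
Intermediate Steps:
P(x, U) = -7 (P(x, U) = -⅐*49 = -7)
s(z) = 87 + z (s(z) = 4 + (z + 83) = 4 + (83 + z) = 87 + z)
s(k(-3))/P(33, 50) = (87 - 9)/(-7) = 78*(-⅐) = -78/7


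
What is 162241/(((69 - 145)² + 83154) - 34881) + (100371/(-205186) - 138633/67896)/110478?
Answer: 41617287188707691057/13864497401405975472 ≈ 3.0017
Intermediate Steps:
162241/(((69 - 145)² + 83154) - 34881) + (100371/(-205186) - 138633/67896)/110478 = 162241/(((-76)² + 83154) - 34881) + (100371*(-1/205186) - 138633*1/67896)*(1/110478) = 162241/((5776 + 83154) - 34881) + (-100371/205186 - 46211/22632)*(1/110478) = 162241/(88930 - 34881) - 5876723359/2321884776*1/110478 = 162241/54049 - 5876723359/256517186282928 = 41617287188707691057/13864497401405975472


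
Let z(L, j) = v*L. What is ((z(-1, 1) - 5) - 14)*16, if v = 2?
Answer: -336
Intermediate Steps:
z(L, j) = 2*L
((z(-1, 1) - 5) - 14)*16 = ((2*(-1) - 5) - 14)*16 = ((-2 - 5) - 14)*16 = (-7 - 14)*16 = -21*16 = -336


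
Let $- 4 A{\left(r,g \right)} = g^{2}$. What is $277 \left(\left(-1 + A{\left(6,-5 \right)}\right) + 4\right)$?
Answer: $- \frac{3601}{4} \approx -900.25$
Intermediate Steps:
$A{\left(r,g \right)} = - \frac{g^{2}}{4}$
$277 \left(\left(-1 + A{\left(6,-5 \right)}\right) + 4\right) = 277 \left(\left(-1 - \frac{\left(-5\right)^{2}}{4}\right) + 4\right) = 277 \left(\left(-1 - \frac{25}{4}\right) + 4\right) = 277 \left(- \frac{29}{4} + 4\right) = 277 \left(- \frac{13}{4}\right) = - \frac{3601}{4}$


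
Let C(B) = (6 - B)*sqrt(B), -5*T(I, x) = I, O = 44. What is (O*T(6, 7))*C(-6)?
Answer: -3168*I*sqrt(6)/5 ≈ -1552.0*I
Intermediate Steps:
T(I, x) = -I/5
C(B) = sqrt(B)*(6 - B)
(O*T(6, 7))*C(-6) = (44*(-1/5*6))*(sqrt(-6)*(6 - 1*(-6))) = (44*(-6/5))*((I*sqrt(6))*(6 + 6)) = -264*I*sqrt(6)*12/5 = -3168*I*sqrt(6)/5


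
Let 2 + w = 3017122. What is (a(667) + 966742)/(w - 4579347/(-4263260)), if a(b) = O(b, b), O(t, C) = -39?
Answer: 4121306231780/12862771590547 ≈ 0.32041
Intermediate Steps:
w = 3017120 (w = -2 + 3017122 = 3017120)
a(b) = -39
(a(667) + 966742)/(w - 4579347/(-4263260)) = (-39 + 966742)/(3017120 - 4579347/(-4263260)) = 966703/(3017120 - 4579347*(-1/4263260)) = 966703/(3017120 + 4579347/4263260) = 966703/(12862771590547/4263260) = 966703*(4263260/12862771590547) = 4121306231780/12862771590547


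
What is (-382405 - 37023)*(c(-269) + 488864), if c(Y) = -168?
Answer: -204972785888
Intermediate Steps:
(-382405 - 37023)*(c(-269) + 488864) = (-382405 - 37023)*(-168 + 488864) = -419428*488696 = -204972785888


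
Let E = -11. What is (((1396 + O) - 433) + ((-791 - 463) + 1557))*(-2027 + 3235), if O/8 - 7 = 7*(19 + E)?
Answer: 2138160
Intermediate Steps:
O = 504 (O = 56 + 8*(7*(19 - 11)) = 56 + 8*(7*8) = 56 + 8*56 = 56 + 448 = 504)
(((1396 + O) - 433) + ((-791 - 463) + 1557))*(-2027 + 3235) = (((1396 + 504) - 433) + ((-791 - 463) + 1557))*(-2027 + 3235) = ((1900 - 433) + (-1254 + 1557))*1208 = (1467 + 303)*1208 = 1770*1208 = 2138160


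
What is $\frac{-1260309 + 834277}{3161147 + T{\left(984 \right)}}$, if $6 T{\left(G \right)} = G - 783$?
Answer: $- \frac{852064}{6322361} \approx -0.13477$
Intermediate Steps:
$T{\left(G \right)} = - \frac{261}{2} + \frac{G}{6}$ ($T{\left(G \right)} = \frac{G - 783}{6} = \frac{-783 + G}{6} = - \frac{261}{2} + \frac{G}{6}$)
$\frac{-1260309 + 834277}{3161147 + T{\left(984 \right)}} = \frac{-1260309 + 834277}{3161147 + \left(- \frac{261}{2} + \frac{1}{6} \cdot 984\right)} = - \frac{426032}{3161147 + \left(- \frac{261}{2} + 164\right)} = - \frac{426032}{3161147 + \frac{67}{2}} = - \frac{426032}{\frac{6322361}{2}} = \left(-426032\right) \frac{2}{6322361} = - \frac{852064}{6322361}$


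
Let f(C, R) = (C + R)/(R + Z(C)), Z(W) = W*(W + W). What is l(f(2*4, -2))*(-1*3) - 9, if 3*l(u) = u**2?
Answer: -3970/441 ≈ -9.0023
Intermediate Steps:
Z(W) = 2*W**2 (Z(W) = W*(2*W) = 2*W**2)
f(C, R) = (C + R)/(R + 2*C**2)
l(u) = u**2/3
l(f(2*4, -2))*(-1*3) - 9 = (((2*4 - 2)/(-2 + 2*(2*4)**2))**2/3)*(-1*3) - 9 = (((8 - 2)/(-2 + 2*8**2))**2/3)*(-3) - 9 = ((6/(-2 + 2*64))**2/3)*(-3) - 9 = ((6/(-2 + 128))**2/3)*(-3) - 9 = ((6/126)**2/3)*(-3) - 9 = (((1/126)*6)**2/3)*(-3) - 9 = ((1/21)**2/3)*(-3) - 9 = ((1/3)*(1/441))*(-3) - 9 = (1/1323)*(-3) - 9 = -1/441 - 9 = -3970/441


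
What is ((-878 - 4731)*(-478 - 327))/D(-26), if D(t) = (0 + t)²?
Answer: 4515245/676 ≈ 6679.4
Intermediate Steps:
D(t) = t²
((-878 - 4731)*(-478 - 327))/D(-26) = ((-878 - 4731)*(-478 - 327))/((-26)²) = -5609*(-805)/676 = 4515245*(1/676) = 4515245/676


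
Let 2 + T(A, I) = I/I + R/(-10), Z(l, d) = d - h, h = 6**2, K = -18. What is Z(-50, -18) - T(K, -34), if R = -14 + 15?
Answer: -529/10 ≈ -52.900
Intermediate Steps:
h = 36
R = 1
Z(l, d) = -36 + d (Z(l, d) = d - 1*36 = d - 36 = -36 + d)
T(A, I) = -11/10 (T(A, I) = -2 + (I/I + 1/(-10)) = -2 + (1 + 1*(-1/10)) = -2 + (1 - 1/10) = -2 + 9/10 = -11/10)
Z(-50, -18) - T(K, -34) = (-36 - 18) - 1*(-11/10) = -54 + 11/10 = -529/10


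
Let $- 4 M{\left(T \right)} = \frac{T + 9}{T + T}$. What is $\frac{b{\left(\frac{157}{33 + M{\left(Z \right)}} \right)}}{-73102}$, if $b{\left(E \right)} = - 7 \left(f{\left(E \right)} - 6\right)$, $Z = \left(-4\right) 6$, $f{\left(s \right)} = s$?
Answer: $- \frac{1297}{11001851} \approx -0.00011789$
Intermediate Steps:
$Z = -24$
$M{\left(T \right)} = - \frac{9 + T}{8 T}$ ($M{\left(T \right)} = - \frac{\left(T + 9\right) \frac{1}{T + T}}{4} = - \frac{\left(9 + T\right) \frac{1}{2 T}}{4} = - \frac{\frac{1}{2} \frac{1}{T} \left(9 + T\right)}{4} = - \frac{9 + T}{8 T}$)
$b{\left(E \right)} = 42 - 7 E$ ($b{\left(E \right)} = - 7 \left(E - 6\right) = - 7 \left(-6 + E\right) = 42 - 7 E$)
$\frac{b{\left(\frac{157}{33 + M{\left(Z \right)}} \right)}}{-73102} = \frac{42 - 7 \frac{157}{33 + \frac{-9 - -24}{8 \left(-24\right)}}}{-73102} = \left(42 - 7 \frac{157}{33 + \frac{1}{8} \left(- \frac{1}{24}\right) \left(-9 + 24\right)}\right) \left(- \frac{1}{73102}\right) = \left(42 - 7 \frac{157}{33 + \frac{1}{8} \left(- \frac{1}{24}\right) 15}\right) \left(- \frac{1}{73102}\right) = \left(42 - 7 \frac{157}{33 - \frac{5}{64}}\right) \left(- \frac{1}{73102}\right) = \left(42 - 7 \frac{157}{\frac{2107}{64}}\right) \left(- \frac{1}{73102}\right) = \left(42 - 7 \cdot 157 \cdot \frac{64}{2107}\right) \left(- \frac{1}{73102}\right) = \left(42 - \frac{10048}{301}\right) \left(- \frac{1}{73102}\right) = \frac{2594}{301} \left(- \frac{1}{73102}\right) = - \frac{1297}{11001851}$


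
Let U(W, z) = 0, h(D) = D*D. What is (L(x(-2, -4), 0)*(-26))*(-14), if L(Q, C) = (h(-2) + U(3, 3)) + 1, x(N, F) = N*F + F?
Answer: 1820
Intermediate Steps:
h(D) = D**2
x(N, F) = F + F*N (x(N, F) = F*N + F = F + F*N)
L(Q, C) = 5 (L(Q, C) = ((-2)**2 + 0) + 1 = (4 + 0) + 1 = 4 + 1 = 5)
(L(x(-2, -4), 0)*(-26))*(-14) = (5*(-26))*(-14) = -130*(-14) = 1820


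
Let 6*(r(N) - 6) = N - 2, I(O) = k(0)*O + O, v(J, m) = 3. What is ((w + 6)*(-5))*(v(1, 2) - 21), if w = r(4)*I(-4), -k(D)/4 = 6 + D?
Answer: 52980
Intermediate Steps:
k(D) = -24 - 4*D (k(D) = -4*(6 + D) = -24 - 4*D)
I(O) = -23*O (I(O) = (-24 - 4*0)*O + O = (-24 + 0)*O + O = -24*O + O = -23*O)
r(N) = 17/3 + N/6 (r(N) = 6 + (N - 2)/6 = 6 + (-2 + N)/6 = 6 + (-1/3 + N/6) = 17/3 + N/6)
w = 1748/3 (w = (17/3 + (1/6)*4)*(-23*(-4)) = (17/3 + 2/3)*92 = (19/3)*92 = 1748/3 ≈ 582.67)
((w + 6)*(-5))*(v(1, 2) - 21) = ((1748/3 + 6)*(-5))*(3 - 21) = ((1766/3)*(-5))*(-18) = -8830/3*(-18) = 52980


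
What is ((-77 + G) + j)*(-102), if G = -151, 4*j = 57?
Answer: 43605/2 ≈ 21803.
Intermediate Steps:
j = 57/4 (j = (¼)*57 = 57/4 ≈ 14.250)
((-77 + G) + j)*(-102) = ((-77 - 151) + 57/4)*(-102) = (-228 + 57/4)*(-102) = -855/4*(-102) = 43605/2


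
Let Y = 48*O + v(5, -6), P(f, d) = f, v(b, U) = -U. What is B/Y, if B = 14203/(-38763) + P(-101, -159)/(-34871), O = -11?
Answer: 245678875/352794893553 ≈ 0.00069638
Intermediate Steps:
Y = -522 (Y = 48*(-11) - 1*(-6) = -528 + 6 = -522)
B = -491357750/1351704573 (B = 14203/(-38763) - 101/(-34871) = 14203*(-1/38763) - 101*(-1/34871) = -14203/38763 + 101/34871 = -491357750/1351704573 ≈ -0.36351)
B/Y = -491357750/1351704573/(-522) = -491357750/1351704573*(-1/522) = 245678875/352794893553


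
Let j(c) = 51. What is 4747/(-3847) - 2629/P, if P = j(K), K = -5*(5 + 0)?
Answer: -10355860/196197 ≈ -52.783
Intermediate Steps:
K = -25 (K = -5*5 = -25)
P = 51
4747/(-3847) - 2629/P = 4747/(-3847) - 2629/51 = 4747*(-1/3847) - 2629*1/51 = -4747/3847 - 2629/51 = -10355860/196197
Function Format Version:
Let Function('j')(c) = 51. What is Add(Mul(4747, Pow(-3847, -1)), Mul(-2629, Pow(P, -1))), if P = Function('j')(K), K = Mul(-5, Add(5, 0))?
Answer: Rational(-10355860, 196197) ≈ -52.783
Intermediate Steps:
K = -25 (K = Mul(-5, 5) = -25)
P = 51
Add(Mul(4747, Pow(-3847, -1)), Mul(-2629, Pow(P, -1))) = Add(Mul(4747, Pow(-3847, -1)), Mul(-2629, Pow(51, -1))) = Add(Mul(4747, Rational(-1, 3847)), Mul(-2629, Rational(1, 51))) = Add(Rational(-4747, 3847), Rational(-2629, 51)) = Rational(-10355860, 196197)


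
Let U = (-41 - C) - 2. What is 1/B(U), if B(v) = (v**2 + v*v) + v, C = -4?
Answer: 1/3003 ≈ 0.00033300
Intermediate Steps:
U = -39 (U = (-41 - 1*(-4)) - 2 = (-41 + 4) - 2 = -37 - 2 = -39)
B(v) = v + 2*v**2 (B(v) = (v**2 + v**2) + v = 2*v**2 + v = v + 2*v**2)
1/B(U) = 1/(-39*(1 + 2*(-39))) = 1/(-39*(1 - 78)) = 1/(-39*(-77)) = 1/3003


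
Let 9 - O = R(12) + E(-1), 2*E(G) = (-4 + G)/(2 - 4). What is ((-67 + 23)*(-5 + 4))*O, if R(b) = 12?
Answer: -187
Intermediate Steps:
E(G) = 1 - G/4 (E(G) = ((-4 + G)/(2 - 4))/2 = ((-4 + G)/(-2))/2 = ((-4 + G)*(-1/2))/2 = (2 - G/2)/2 = 1 - G/4)
O = -17/4 (O = 9 - (12 + (1 - 1/4*(-1))) = 9 - (12 + (1 + 1/4)) = 9 - (12 + 5/4) = 9 - 1*53/4 = 9 - 53/4 = -17/4 ≈ -4.2500)
((-67 + 23)*(-5 + 4))*O = ((-67 + 23)*(-5 + 4))*(-17/4) = -44*(-1)*(-17/4) = 44*(-17/4) = -187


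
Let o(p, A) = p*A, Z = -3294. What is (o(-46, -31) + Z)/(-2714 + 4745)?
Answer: -1868/2031 ≈ -0.91974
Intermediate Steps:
o(p, A) = A*p
(o(-46, -31) + Z)/(-2714 + 4745) = (-31*(-46) - 3294)/(-2714 + 4745) = (1426 - 3294)/2031 = -1868*1/2031 = -1868/2031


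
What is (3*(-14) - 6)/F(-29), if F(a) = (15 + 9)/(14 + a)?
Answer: 30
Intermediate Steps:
F(a) = 24/(14 + a)
(3*(-14) - 6)/F(-29) = (3*(-14) - 6)/((24/(14 - 29))) = (-42 - 6)/((24/(-15))) = -48/(24*(-1/15)) = -48/(-8/5) = -48*(-5/8) = 30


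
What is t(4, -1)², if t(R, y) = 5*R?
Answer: 400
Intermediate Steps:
t(4, -1)² = (5*4)² = 20² = 400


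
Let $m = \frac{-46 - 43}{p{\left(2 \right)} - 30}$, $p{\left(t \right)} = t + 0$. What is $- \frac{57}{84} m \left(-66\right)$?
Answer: $\frac{55803}{392} \approx 142.35$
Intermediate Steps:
$p{\left(t \right)} = t$
$m = \frac{89}{28}$ ($m = \frac{-46 - 43}{2 - 30} = - \frac{89}{-28} = \left(-89\right) \left(- \frac{1}{28}\right) = \frac{89}{28} \approx 3.1786$)
$- \frac{57}{84} m \left(-66\right) = - \frac{57}{84} \cdot \frac{89}{28} \left(-66\right) = \left(-57\right) \frac{1}{84} \cdot \frac{89}{28} \left(-66\right) = \left(- \frac{19}{28}\right) \frac{89}{28} \left(-66\right) = \left(- \frac{1691}{784}\right) \left(-66\right) = \frac{55803}{392}$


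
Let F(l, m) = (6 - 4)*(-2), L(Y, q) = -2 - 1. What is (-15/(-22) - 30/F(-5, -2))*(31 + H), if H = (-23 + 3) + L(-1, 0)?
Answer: 720/11 ≈ 65.455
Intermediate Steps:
L(Y, q) = -3
F(l, m) = -4 (F(l, m) = 2*(-2) = -4)
H = -23 (H = (-23 + 3) - 3 = -20 - 3 = -23)
(-15/(-22) - 30/F(-5, -2))*(31 + H) = (-15/(-22) - 30/(-4))*(31 - 23) = (-15*(-1/22) - 30*(-1/4))*8 = (15/22 + 15/2)*8 = (90/11)*8 = 720/11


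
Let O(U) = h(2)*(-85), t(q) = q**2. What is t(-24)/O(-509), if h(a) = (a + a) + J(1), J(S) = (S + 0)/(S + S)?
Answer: -128/85 ≈ -1.5059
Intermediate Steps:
J(S) = 1/2 (J(S) = S/((2*S)) = S*(1/(2*S)) = 1/2)
h(a) = 1/2 + 2*a (h(a) = (a + a) + 1/2 = 2*a + 1/2 = 1/2 + 2*a)
O(U) = -765/2 (O(U) = (1/2 + 2*2)*(-85) = (1/2 + 4)*(-85) = (9/2)*(-85) = -765/2)
t(-24)/O(-509) = (-24)**2/(-765/2) = 576*(-2/765) = -128/85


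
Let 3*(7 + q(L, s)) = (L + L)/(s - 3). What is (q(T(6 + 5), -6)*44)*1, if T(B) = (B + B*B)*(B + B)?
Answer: -87956/9 ≈ -9772.9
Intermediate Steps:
T(B) = 2*B*(B + B**2) (T(B) = (B + B**2)*(2*B) = 2*B*(B + B**2))
q(L, s) = -7 + 2*L/(3*(-3 + s)) (q(L, s) = -7 + ((L + L)/(s - 3))/3 = -7 + ((2*L)/(-3 + s))/3 = -7 + (2*L/(-3 + s))/3 = -7 + 2*L/(3*(-3 + s)))
(q(T(6 + 5), -6)*44)*1 = (((63 - 21*(-6) + 2*(2*(6 + 5)**2*(1 + (6 + 5))))/(3*(-3 - 6)))*44)*1 = (((1/3)*(63 + 126 + 2*(2*11**2*(1 + 11)))/(-9))*44)*1 = (((1/3)*(-1/9)*(63 + 126 + 2*(2*121*12)))*44)*1 = (((1/3)*(-1/9)*(63 + 126 + 2*2904))*44)*1 = (((1/3)*(-1/9)*(63 + 126 + 5808))*44)*1 = (((1/3)*(-1/9)*5997)*44)*1 = -1999/9*44*1 = -87956/9*1 = -87956/9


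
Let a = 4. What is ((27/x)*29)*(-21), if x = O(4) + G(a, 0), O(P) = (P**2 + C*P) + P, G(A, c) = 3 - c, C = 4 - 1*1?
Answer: -2349/5 ≈ -469.80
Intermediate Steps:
C = 3 (C = 4 - 1 = 3)
O(P) = P**2 + 4*P (O(P) = (P**2 + 3*P) + P = P**2 + 4*P)
x = 35 (x = 4*(4 + 4) + (3 - 1*0) = 4*8 + (3 + 0) = 32 + 3 = 35)
((27/x)*29)*(-21) = ((27/35)*29)*(-21) = (783/35)*(-21) = -2349/5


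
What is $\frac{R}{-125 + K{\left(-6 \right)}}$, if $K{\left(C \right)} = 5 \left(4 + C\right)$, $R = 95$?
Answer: $- \frac{19}{27} \approx -0.7037$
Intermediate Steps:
$K{\left(C \right)} = 20 + 5 C$
$\frac{R}{-125 + K{\left(-6 \right)}} = \frac{95}{-125 + \left(20 + 5 \left(-6\right)\right)} = \frac{95}{-125 + \left(20 - 30\right)} = \frac{95}{-125 - 10} = \frac{95}{-135} = 95 \left(- \frac{1}{135}\right) = - \frac{19}{27}$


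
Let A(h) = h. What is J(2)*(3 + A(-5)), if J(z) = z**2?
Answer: -8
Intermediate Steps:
J(2)*(3 + A(-5)) = 2**2*(3 - 5) = 4*(-2) = -8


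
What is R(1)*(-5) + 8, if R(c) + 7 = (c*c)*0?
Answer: 43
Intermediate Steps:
R(c) = -7 (R(c) = -7 + (c*c)*0 = -7 + c²*0 = -7 + 0 = -7)
R(1)*(-5) + 8 = -7*(-5) + 8 = 35 + 8 = 43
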